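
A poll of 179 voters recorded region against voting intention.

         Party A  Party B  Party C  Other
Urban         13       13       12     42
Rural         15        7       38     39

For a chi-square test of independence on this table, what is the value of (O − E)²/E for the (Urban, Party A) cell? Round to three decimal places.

Row total (Urban) = 80; column total (Party A) = 28; N = 179.
Expected count E = 80 × 28 / 179 = 12.5140.
Contribution = (O − E)²/E = (13 − 12.5140)² / 12.5140 = 0.019.

0.019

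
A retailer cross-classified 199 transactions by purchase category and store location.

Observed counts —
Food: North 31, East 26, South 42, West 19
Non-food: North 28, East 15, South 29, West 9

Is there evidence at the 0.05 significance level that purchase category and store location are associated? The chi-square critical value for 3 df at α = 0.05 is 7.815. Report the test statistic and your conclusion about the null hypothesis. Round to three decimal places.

Row totals: 118, 81. Column totals: 59, 41, 71, 28. Grand total N = 199.
Expected counts (row total × column total / N):
  Food, North: 118×59/199 = 34.9849
  Food, East: 118×41/199 = 24.3116
  Food, South: 118×71/199 = 42.1005
  Food, West: 118×28/199 = 16.6030
  Non-food, North: 81×59/199 = 24.0151
  Non-food, East: 81×41/199 = 16.6884
  Non-food, South: 81×71/199 = 28.8995
  Non-food, West: 81×28/199 = 11.3970
Contributions (O − E)²/E:
  (31 − 34.9849)²/34.9849 = 0.4539
  (26 − 24.3116)²/24.3116 = 0.1173
  (42 − 42.1005)²/42.1005 = 0.0002
  (19 − 16.6030)²/16.6030 = 0.3461
  (28 − 24.0151)²/24.0151 = 0.6612
  (15 − 16.6884)²/16.6884 = 0.1708
  (29 − 28.8995)²/28.8995 = 0.0003
  (9 − 11.3970)²/11.3970 = 0.5041
χ² = 0.4539 + 0.1173 + 0.0002 + 0.3461 + 0.6612 + 0.1708 + 0.0003 + 0.5041 = 2.254
df = (2−1)(4−1) = 3. Since 2.254 < 7.815, fail to reject the null hypothesis of independence at α = 0.05.

2.254; fail to reject H₀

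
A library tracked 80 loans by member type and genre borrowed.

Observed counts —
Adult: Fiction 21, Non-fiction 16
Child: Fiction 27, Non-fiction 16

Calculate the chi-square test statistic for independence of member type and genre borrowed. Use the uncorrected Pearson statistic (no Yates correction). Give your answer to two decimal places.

Row totals: 37, 43. Column totals: 48, 32. Grand total N = 80.
Expected counts (row total × column total / N):
  Adult, Fiction: 37×48/80 = 22.200
  Adult, Non-fiction: 37×32/80 = 14.800
  Child, Fiction: 43×48/80 = 25.800
  Child, Non-fiction: 43×32/80 = 17.200
Contributions (O − E)²/E:
  (21 − 22.200)²/22.200 = 0.0649
  (16 − 14.800)²/14.800 = 0.0973
  (27 − 25.800)²/25.800 = 0.0558
  (16 − 17.200)²/17.200 = 0.0837
χ² = 0.0649 + 0.0973 + 0.0558 + 0.0837 = 0.30

0.30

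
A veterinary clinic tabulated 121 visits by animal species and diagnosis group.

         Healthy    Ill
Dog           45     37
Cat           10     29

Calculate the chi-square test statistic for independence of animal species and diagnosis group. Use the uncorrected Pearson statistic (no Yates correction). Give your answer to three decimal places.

9.112

Row totals: 82, 39. Column totals: 55, 66. Grand total N = 121.
Expected counts (row total × column total / N):
  Dog, Healthy: 82×55/121 = 37.2727
  Dog, Ill: 82×66/121 = 44.7273
  Cat, Healthy: 39×55/121 = 17.7273
  Cat, Ill: 39×66/121 = 21.2727
Contributions (O − E)²/E:
  (45 − 37.2727)²/37.2727 = 1.6020
  (37 − 44.7273)²/44.7273 = 1.3350
  (10 − 17.7273)²/17.7273 = 3.3683
  (29 − 21.2727)²/21.2727 = 2.8069
χ² = 1.6020 + 1.3350 + 3.3683 + 2.8069 = 9.112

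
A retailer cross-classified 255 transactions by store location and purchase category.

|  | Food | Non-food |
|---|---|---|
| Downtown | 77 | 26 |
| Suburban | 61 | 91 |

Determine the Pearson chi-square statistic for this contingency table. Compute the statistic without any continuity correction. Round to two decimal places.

29.65

Row totals: 103, 152. Column totals: 138, 117. Grand total N = 255.
Expected counts (row total × column total / N):
  Downtown, Food: 103×138/255 = 55.741
  Downtown, Non-food: 103×117/255 = 47.259
  Suburban, Food: 152×138/255 = 82.259
  Suburban, Non-food: 152×117/255 = 69.741
Contributions (O − E)²/E:
  (77 − 55.741)²/55.741 = 8.1079
  (26 − 47.259)²/47.259 = 9.5632
  (61 − 82.259)²/82.259 = 5.4942
  (91 − 69.741)²/69.741 = 6.4803
χ² = 8.1079 + 9.5632 + 5.4942 + 6.4803 = 29.65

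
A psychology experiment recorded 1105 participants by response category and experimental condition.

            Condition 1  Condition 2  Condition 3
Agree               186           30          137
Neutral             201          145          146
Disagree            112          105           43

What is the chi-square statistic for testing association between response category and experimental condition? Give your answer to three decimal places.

Row totals: 353, 492, 260. Column totals: 499, 280, 326. Grand total N = 1105.
Expected counts (row total × column total / N):
  Agree, Condition 1: 353×499/1105 = 159.4090
  Agree, Condition 2: 353×280/1105 = 89.4480
  Agree, Condition 3: 353×326/1105 = 104.1430
  Neutral, Condition 1: 492×499/1105 = 222.1792
  Neutral, Condition 2: 492×280/1105 = 124.6697
  Neutral, Condition 3: 492×326/1105 = 145.1511
  Disagree, Condition 1: 260×499/1105 = 117.4118
  Disagree, Condition 2: 260×280/1105 = 65.8824
  Disagree, Condition 3: 260×326/1105 = 76.7059
Contributions (O − E)²/E:
  (186 − 159.4090)²/159.4090 = 4.4356
  (30 − 89.4480)²/89.4480 = 39.5097
  (137 − 104.1430)²/104.1430 = 10.3663
  (201 − 222.1792)²/222.1792 = 2.0189
  (145 − 124.6697)²/124.6697 = 3.3153
  (146 − 145.1511)²/145.1511 = 0.0050
  (112 − 117.4118)²/117.4118 = 0.2494
  (105 − 65.8824)²/65.8824 = 23.2260
  (43 − 76.7059)²/76.7059 = 14.8110
χ² = 4.4356 + 39.5097 + 10.3663 + 2.0189 + 3.3153 + 0.0050 + 0.2494 + 23.2260 + 14.8110 = 97.937

97.937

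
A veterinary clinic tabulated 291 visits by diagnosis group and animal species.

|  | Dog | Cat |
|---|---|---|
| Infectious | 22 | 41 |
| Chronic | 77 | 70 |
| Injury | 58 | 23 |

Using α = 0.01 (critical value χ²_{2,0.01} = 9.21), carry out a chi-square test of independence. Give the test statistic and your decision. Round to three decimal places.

Row totals: 63, 147, 81. Column totals: 157, 134. Grand total N = 291.
Expected counts (row total × column total / N):
  Infectious, Dog: 63×157/291 = 33.9897
  Infectious, Cat: 63×134/291 = 29.0103
  Chronic, Dog: 147×157/291 = 79.3093
  Chronic, Cat: 147×134/291 = 67.6907
  Injury, Dog: 81×157/291 = 43.7010
  Injury, Cat: 81×134/291 = 37.2990
Contributions (O − E)²/E:
  (22 − 33.9897)²/33.9897 = 4.2293
  (41 − 29.0103)²/29.0103 = 4.9552
  (77 − 79.3093)²/79.3093 = 0.0672
  (70 − 67.6907)²/67.6907 = 0.0788
  (58 − 43.7010)²/43.7010 = 4.6786
  (23 − 37.2990)²/37.2990 = 5.4817
χ² = 4.2293 + 4.9552 + 0.0672 + 0.0788 + 4.6786 + 5.4817 = 19.491
df = (3−1)(2−1) = 2. Since 19.491 > 9.21, reject the null hypothesis of independence at α = 0.01.

19.491; reject H₀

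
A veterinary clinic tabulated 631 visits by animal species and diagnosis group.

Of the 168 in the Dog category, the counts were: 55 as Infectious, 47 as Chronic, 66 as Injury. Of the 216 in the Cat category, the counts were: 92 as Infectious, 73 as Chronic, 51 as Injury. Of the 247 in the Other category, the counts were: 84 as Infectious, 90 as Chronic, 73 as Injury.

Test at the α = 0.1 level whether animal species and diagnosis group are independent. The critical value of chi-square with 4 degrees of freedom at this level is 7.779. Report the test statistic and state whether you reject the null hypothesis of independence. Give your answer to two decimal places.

Row totals: 168, 216, 247. Column totals: 231, 210, 190. Grand total N = 631.
Expected counts (row total × column total / N):
  Dog, Infectious: 168×231/631 = 61.502
  Dog, Chronic: 168×210/631 = 55.911
  Dog, Injury: 168×190/631 = 50.586
  Cat, Infectious: 216×231/631 = 79.074
  Cat, Chronic: 216×210/631 = 71.886
  Cat, Injury: 216×190/631 = 65.040
  Other, Infectious: 247×231/631 = 90.423
  Other, Chronic: 247×210/631 = 82.203
  Other, Injury: 247×190/631 = 74.374
Contributions (O − E)²/E:
  (55 − 61.502)²/61.502 = 0.6874
  (47 − 55.911)²/55.911 = 1.4202
  (66 − 50.586)²/50.586 = 4.6968
  (92 − 79.074)²/79.074 = 2.1130
  (73 − 71.886)²/71.886 = 0.0173
  (51 − 65.040)²/65.040 = 3.0308
  (84 − 90.423)²/90.423 = 0.4562
  (90 − 82.203)²/82.203 = 0.7395
  (73 − 74.374)²/74.374 = 0.0254
χ² = 0.6874 + 1.4202 + 4.6968 + 2.1130 + 0.0173 + 3.0308 + 0.4562 + 0.7395 + 0.0254 = 13.19
df = (3−1)(3−1) = 4. Since 13.19 > 7.779, reject the null hypothesis of independence at α = 0.1.

13.19; reject H₀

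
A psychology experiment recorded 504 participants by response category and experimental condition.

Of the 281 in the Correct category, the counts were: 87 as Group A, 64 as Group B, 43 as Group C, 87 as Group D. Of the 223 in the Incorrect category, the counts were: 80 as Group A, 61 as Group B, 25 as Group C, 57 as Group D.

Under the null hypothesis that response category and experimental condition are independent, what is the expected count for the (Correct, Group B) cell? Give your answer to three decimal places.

Row total (Correct) = 281; column total (Group B) = 125; grand total N = 504.
Expected count = (row total × column total) / N = 281 × 125 / 504 = 69.692.

69.692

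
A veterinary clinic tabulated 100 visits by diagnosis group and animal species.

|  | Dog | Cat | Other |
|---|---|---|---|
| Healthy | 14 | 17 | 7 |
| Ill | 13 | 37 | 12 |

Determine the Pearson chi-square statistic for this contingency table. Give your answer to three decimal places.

3.184

Row totals: 38, 62. Column totals: 27, 54, 19. Grand total N = 100.
Expected counts (row total × column total / N):
  Healthy, Dog: 38×27/100 = 10.2600
  Healthy, Cat: 38×54/100 = 20.5200
  Healthy, Other: 38×19/100 = 7.2200
  Ill, Dog: 62×27/100 = 16.7400
  Ill, Cat: 62×54/100 = 33.4800
  Ill, Other: 62×19/100 = 11.7800
Contributions (O − E)²/E:
  (14 − 10.2600)²/10.2600 = 1.3633
  (17 − 20.5200)²/20.5200 = 0.6038
  (7 − 7.2200)²/7.2200 = 0.0067
  (13 − 16.7400)²/16.7400 = 0.8356
  (37 − 33.4800)²/33.4800 = 0.3701
  (12 − 11.7800)²/11.7800 = 0.0041
χ² = 1.3633 + 0.6038 + 0.0067 + 0.8356 + 0.3701 + 0.0041 = 3.184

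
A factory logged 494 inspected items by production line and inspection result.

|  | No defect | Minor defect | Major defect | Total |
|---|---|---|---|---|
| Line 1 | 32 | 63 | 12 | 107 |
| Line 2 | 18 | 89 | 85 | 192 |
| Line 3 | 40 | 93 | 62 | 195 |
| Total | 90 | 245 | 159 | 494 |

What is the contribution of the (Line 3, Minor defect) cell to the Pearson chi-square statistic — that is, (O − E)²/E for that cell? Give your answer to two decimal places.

Row total (Line 3) = 195; column total (Minor defect) = 245; N = 494.
Expected count E = 195 × 245 / 494 = 96.711.
Contribution = (O − E)²/E = (93 − 96.711)² / 96.711 = 0.14.

0.14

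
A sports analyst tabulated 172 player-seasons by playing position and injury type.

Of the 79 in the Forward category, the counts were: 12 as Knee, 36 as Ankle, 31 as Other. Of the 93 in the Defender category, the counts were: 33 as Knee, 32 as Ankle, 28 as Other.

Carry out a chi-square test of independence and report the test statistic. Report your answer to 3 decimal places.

9.109

Row totals: 79, 93. Column totals: 45, 68, 59. Grand total N = 172.
Expected counts (row total × column total / N):
  Forward, Knee: 79×45/172 = 20.6686
  Forward, Ankle: 79×68/172 = 31.2326
  Forward, Other: 79×59/172 = 27.0988
  Defender, Knee: 93×45/172 = 24.3314
  Defender, Ankle: 93×68/172 = 36.7674
  Defender, Other: 93×59/172 = 31.9012
Contributions (O − E)²/E:
  (12 − 20.6686)²/20.6686 = 3.6357
  (36 − 31.2326)²/31.2326 = 0.7277
  (31 − 27.0988)²/27.0988 = 0.5616
  (33 − 24.3314)²/24.3314 = 3.0884
  (32 − 36.7674)²/36.7674 = 0.6182
  (28 − 31.9012)²/31.9012 = 0.4771
χ² = 3.6357 + 0.7277 + 0.5616 + 3.0884 + 0.6182 + 0.4771 = 9.109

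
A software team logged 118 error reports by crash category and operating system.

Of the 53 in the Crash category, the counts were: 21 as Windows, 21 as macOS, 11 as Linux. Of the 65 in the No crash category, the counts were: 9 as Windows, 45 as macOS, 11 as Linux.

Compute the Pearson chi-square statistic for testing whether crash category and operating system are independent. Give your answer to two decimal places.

12.44

Row totals: 53, 65. Column totals: 30, 66, 22. Grand total N = 118.
Expected counts (row total × column total / N):
  Crash, Windows: 53×30/118 = 13.4746
  Crash, macOS: 53×66/118 = 29.6441
  Crash, Linux: 53×22/118 = 9.8814
  No crash, Windows: 65×30/118 = 16.5254
  No crash, macOS: 65×66/118 = 36.3559
  No crash, Linux: 65×22/118 = 12.1186
Contributions (O − E)²/E:
  (21 − 13.4746)²/13.4746 = 4.2028
  (21 − 29.6441)²/29.6441 = 2.5206
  (11 − 9.8814)²/9.8814 = 0.1266
  (9 − 16.5254)²/16.5254 = 3.4269
  (45 − 36.3559)²/36.3559 = 2.0553
  (11 − 12.1186)²/12.1186 = 0.1033
χ² = 4.2028 + 2.5206 + 0.1266 + 3.4269 + 2.0553 + 0.1033 = 12.44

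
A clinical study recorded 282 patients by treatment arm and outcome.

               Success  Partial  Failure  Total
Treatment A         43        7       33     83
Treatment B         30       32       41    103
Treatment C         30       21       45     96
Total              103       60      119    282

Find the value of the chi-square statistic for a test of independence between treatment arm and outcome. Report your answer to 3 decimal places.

Grand total N = 282.
Expected counts (row total × column total / N):
  Treatment A, Success: 83×103/282 = 30.3156
  Treatment A, Partial: 83×60/282 = 17.6596
  Treatment A, Failure: 83×119/282 = 35.0248
  Treatment B, Success: 103×103/282 = 37.6206
  Treatment B, Partial: 103×60/282 = 21.9149
  Treatment B, Failure: 103×119/282 = 43.4645
  Treatment C, Success: 96×103/282 = 35.0638
  Treatment C, Partial: 96×60/282 = 20.4255
  Treatment C, Failure: 96×119/282 = 40.5106
Contributions (O − E)²/E:
  (43 − 30.3156)²/30.3156 = 5.3073
  (7 − 17.6596)²/17.6596 = 6.4343
  (33 − 35.0248)²/35.0248 = 0.1171
  (30 − 37.6206)²/37.6206 = 1.5437
  (32 − 21.9149)²/21.9149 = 4.6411
  (41 − 43.4645)²/43.4645 = 0.1397
  (30 − 35.0638)²/35.0638 = 0.7313
  (21 − 20.4255)²/20.4255 = 0.0162
  (45 − 40.5106)²/40.5106 = 0.4975
χ² = 5.3073 + 6.4343 + 0.1171 + 1.5437 + 4.6411 + 0.1397 + 0.7313 + 0.0162 + 0.4975 = 19.428

19.428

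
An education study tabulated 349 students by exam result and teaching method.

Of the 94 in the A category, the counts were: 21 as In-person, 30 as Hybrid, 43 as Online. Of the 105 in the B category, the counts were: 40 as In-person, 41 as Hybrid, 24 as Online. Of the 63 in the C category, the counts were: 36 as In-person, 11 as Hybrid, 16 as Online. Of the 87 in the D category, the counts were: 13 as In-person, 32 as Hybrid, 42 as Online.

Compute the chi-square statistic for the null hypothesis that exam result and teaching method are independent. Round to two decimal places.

Row totals: 94, 105, 63, 87. Column totals: 110, 114, 125. Grand total N = 349.
Expected counts (row total × column total / N):
  A, In-person: 94×110/349 = 29.628
  A, Hybrid: 94×114/349 = 30.705
  A, Online: 94×125/349 = 33.668
  B, In-person: 105×110/349 = 33.095
  B, Hybrid: 105×114/349 = 34.298
  B, Online: 105×125/349 = 37.607
  C, In-person: 63×110/349 = 19.857
  C, Hybrid: 63×114/349 = 20.579
  C, Online: 63×125/349 = 22.564
  D, In-person: 87×110/349 = 27.421
  D, Hybrid: 87×114/349 = 28.418
  D, Online: 87×125/349 = 31.160
Contributions (O − E)²/E:
  (21 − 29.628)²/29.628 = 2.5126
  (30 − 30.705)²/30.705 = 0.0162
  (43 − 33.668)²/33.668 = 2.5866
  (40 − 33.095)²/33.095 = 1.4407
  (41 − 34.298)²/34.298 = 1.3096
  (24 − 37.607)²/37.607 = 4.9233
  (36 − 19.857)²/19.857 = 13.1237
  (11 − 20.579)²/20.579 = 4.4588
  (16 − 22.564)²/22.564 = 1.9095
  (13 − 27.421)²/27.421 = 7.5842
  (32 − 28.418)²/28.418 = 0.4515
  (42 − 31.160)²/31.160 = 3.7710
χ² = 2.5126 + 0.0162 + 2.5866 + 1.4407 + 1.3096 + 4.9233 + 13.1237 + 4.4588 + 1.9095 + 7.5842 + 0.4515 + 3.7710 = 44.09

44.09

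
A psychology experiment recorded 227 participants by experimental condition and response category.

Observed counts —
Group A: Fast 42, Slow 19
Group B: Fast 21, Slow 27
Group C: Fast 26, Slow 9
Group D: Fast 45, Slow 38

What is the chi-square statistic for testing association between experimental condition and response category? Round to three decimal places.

Row totals: 61, 48, 35, 83. Column totals: 134, 93. Grand total N = 227.
Expected counts (row total × column total / N):
  Group A, Fast: 61×134/227 = 36.0088
  Group A, Slow: 61×93/227 = 24.9912
  Group B, Fast: 48×134/227 = 28.3348
  Group B, Slow: 48×93/227 = 19.6652
  Group C, Fast: 35×134/227 = 20.6608
  Group C, Slow: 35×93/227 = 14.3392
  Group D, Fast: 83×134/227 = 48.9956
  Group D, Slow: 83×93/227 = 34.0044
Contributions (O − E)²/E:
  (42 − 36.0088)²/36.0088 = 0.9968
  (19 − 24.9912)²/24.9912 = 1.4363
  (21 − 28.3348)²/28.3348 = 1.8987
  (27 − 19.6652)²/19.6652 = 2.7358
  (26 − 20.6608)²/20.6608 = 1.3798
  (9 − 14.3392)²/14.3392 = 1.9881
  (45 − 48.9956)²/48.9956 = 0.3258
  (38 − 34.0044)²/34.0044 = 0.4695
χ² = 0.9968 + 1.4363 + 1.8987 + 2.7358 + 1.3798 + 1.9881 + 0.3258 + 0.4695 = 11.231

11.231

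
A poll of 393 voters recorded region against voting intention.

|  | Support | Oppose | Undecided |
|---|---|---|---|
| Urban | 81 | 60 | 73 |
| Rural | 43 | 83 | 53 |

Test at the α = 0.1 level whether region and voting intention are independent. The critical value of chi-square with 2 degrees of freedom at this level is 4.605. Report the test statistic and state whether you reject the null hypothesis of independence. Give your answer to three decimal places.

Row totals: 214, 179. Column totals: 124, 143, 126. Grand total N = 393.
Expected counts (row total × column total / N):
  Urban, Support: 214×124/393 = 67.52163
  Urban, Oppose: 214×143/393 = 77.86768
  Urban, Undecided: 214×126/393 = 68.61069
  Rural, Support: 179×124/393 = 56.47837
  Rural, Oppose: 179×143/393 = 65.13232
  Rural, Undecided: 179×126/393 = 57.38931
Contributions (O − E)²/E:
  (81 − 67.52163)²/67.52163 = 2.6905
  (60 − 77.86768)²/77.86768 = 4.1000
  (73 − 68.61069)²/68.61069 = 0.2808
  (43 − 56.47837)²/56.47837 = 3.2166
  (83 − 65.13232)²/65.13232 = 4.9016
  (53 − 57.38931)²/57.38931 = 0.3357
χ² = 2.6905 + 4.1000 + 0.2808 + 3.2166 + 4.9016 + 0.3357 = 15.525
df = (2−1)(3−1) = 2. Since 15.525 > 4.605, reject the null hypothesis of independence at α = 0.1.

15.525; reject H₀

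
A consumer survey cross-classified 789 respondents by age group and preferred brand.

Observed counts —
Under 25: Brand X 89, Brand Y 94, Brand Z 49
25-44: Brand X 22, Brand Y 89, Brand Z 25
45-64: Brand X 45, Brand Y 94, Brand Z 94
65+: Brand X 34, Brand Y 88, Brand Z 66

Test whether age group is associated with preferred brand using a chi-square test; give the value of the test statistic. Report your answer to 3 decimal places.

Row totals: 232, 136, 233, 188. Column totals: 190, 365, 234. Grand total N = 789.
Expected counts (row total × column total / N):
  Under 25, Brand X: 232×190/789 = 55.8682
  Under 25, Brand Y: 232×365/789 = 107.3257
  Under 25, Brand Z: 232×234/789 = 68.8061
  25-44, Brand X: 136×190/789 = 32.7503
  25-44, Brand Y: 136×365/789 = 62.9151
  25-44, Brand Z: 136×234/789 = 40.3346
  45-64, Brand X: 233×190/789 = 56.1090
  45-64, Brand Y: 233×365/789 = 107.7883
  45-64, Brand Z: 233×234/789 = 69.1027
  65+, Brand X: 188×190/789 = 45.2725
  65+, Brand Y: 188×365/789 = 86.9708
  65+, Brand Z: 188×234/789 = 55.7567
Contributions (O − E)²/E:
  (89 − 55.8682)²/55.8682 = 19.6483
  (94 − 107.3257)²/107.3257 = 1.6545
  (49 − 68.8061)²/68.8061 = 5.7013
  (22 − 32.7503)²/32.7503 = 3.5288
  (89 − 62.9151)²/62.9151 = 10.8149
  (25 − 40.3346)²/40.3346 = 5.8300
  (45 − 56.1090)²/56.1090 = 2.1995
  (94 − 107.7883)²/107.7883 = 1.7638
  (94 − 69.1027)²/69.1027 = 8.9704
  (34 − 45.2725)²/45.2725 = 2.8068
  (88 − 86.9708)²/86.9708 = 0.0122
  (66 − 55.7567)²/55.7567 = 1.8818
χ² = 19.6483 + 1.6545 + 5.7013 + 3.5288 + 10.8149 + 5.8300 + 2.1995 + 1.7638 + 8.9704 + 2.8068 + 0.0122 + 1.8818 = 64.812

64.812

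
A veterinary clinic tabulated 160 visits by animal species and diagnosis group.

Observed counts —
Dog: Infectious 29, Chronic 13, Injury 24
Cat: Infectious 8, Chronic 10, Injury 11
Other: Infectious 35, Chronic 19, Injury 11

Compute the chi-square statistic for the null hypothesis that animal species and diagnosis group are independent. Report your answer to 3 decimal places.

10.493

Row totals: 66, 29, 65. Column totals: 72, 42, 46. Grand total N = 160.
Expected counts (row total × column total / N):
  Dog, Infectious: 66×72/160 = 29.7000
  Dog, Chronic: 66×42/160 = 17.3250
  Dog, Injury: 66×46/160 = 18.9750
  Cat, Infectious: 29×72/160 = 13.0500
  Cat, Chronic: 29×42/160 = 7.6125
  Cat, Injury: 29×46/160 = 8.3375
  Other, Infectious: 65×72/160 = 29.2500
  Other, Chronic: 65×42/160 = 17.0625
  Other, Injury: 65×46/160 = 18.6875
Contributions (O − E)²/E:
  (29 − 29.7000)²/29.7000 = 0.0165
  (13 − 17.3250)²/17.3250 = 1.0797
  (24 − 18.9750)²/18.9750 = 1.3307
  (8 − 13.0500)²/13.0500 = 1.9542
  (10 − 7.6125)²/7.6125 = 0.7488
  (11 − 8.3375)²/8.3375 = 0.8502
  (35 − 29.2500)²/29.2500 = 1.1303
  (19 − 17.0625)²/17.0625 = 0.2200
  (11 − 18.6875)²/18.6875 = 3.1624
χ² = 0.0165 + 1.0797 + 1.3307 + 1.9542 + 0.7488 + 0.8502 + 1.1303 + 0.2200 + 3.1624 = 10.493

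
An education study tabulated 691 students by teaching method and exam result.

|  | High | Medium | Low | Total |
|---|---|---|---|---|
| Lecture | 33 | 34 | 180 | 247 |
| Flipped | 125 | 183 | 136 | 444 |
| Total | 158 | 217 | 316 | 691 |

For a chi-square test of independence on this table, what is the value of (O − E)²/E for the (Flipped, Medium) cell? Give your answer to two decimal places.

Row total (Flipped) = 444; column total (Medium) = 217; N = 691.
Expected count E = 444 × 217 / 691 = 139.433.
Contribution = (O − E)²/E = (183 − 139.433)² / 139.433 = 13.61.

13.61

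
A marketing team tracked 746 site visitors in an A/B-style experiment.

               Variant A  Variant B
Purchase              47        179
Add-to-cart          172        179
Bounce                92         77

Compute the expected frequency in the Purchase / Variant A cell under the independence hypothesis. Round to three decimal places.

Row total (Purchase) = 226; column total (Variant A) = 311; grand total N = 746.
Expected count = (row total × column total) / N = 226 × 311 / 746 = 94.217.

94.217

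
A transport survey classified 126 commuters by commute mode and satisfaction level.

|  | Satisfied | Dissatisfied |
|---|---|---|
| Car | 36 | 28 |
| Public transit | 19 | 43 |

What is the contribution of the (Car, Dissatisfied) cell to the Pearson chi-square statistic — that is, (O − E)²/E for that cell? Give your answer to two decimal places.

Row total (Car) = 64; column total (Dissatisfied) = 71; N = 126.
Expected count E = 64 × 71 / 126 = 36.063.
Contribution = (O − E)²/E = (28 − 36.063)² / 36.063 = 1.80.

1.80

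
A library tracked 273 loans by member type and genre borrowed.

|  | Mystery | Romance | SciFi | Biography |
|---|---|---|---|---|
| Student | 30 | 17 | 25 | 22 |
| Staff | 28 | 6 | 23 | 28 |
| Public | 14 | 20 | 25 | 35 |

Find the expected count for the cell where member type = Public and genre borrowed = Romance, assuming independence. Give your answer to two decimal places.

14.81

Row total (Public) = 94; column total (Romance) = 43; grand total N = 273.
Expected count = (row total × column total) / N = 94 × 43 / 273 = 14.81.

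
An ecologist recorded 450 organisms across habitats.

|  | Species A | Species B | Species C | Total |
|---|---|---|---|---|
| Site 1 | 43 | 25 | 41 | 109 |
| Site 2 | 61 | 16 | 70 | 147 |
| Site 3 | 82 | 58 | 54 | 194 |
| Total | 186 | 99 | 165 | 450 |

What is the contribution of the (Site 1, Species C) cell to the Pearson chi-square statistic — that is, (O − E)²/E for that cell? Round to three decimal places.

Row total (Site 1) = 109; column total (Species C) = 165; N = 450.
Expected count E = 109 × 165 / 450 = 39.9667.
Contribution = (O − E)²/E = (41 − 39.9667)² / 39.9667 = 0.027.

0.027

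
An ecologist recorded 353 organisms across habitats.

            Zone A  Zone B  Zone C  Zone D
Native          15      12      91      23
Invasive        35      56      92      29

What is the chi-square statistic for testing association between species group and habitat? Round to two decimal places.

23.85

Row totals: 141, 212. Column totals: 50, 68, 183, 52. Grand total N = 353.
Expected counts (row total × column total / N):
  Native, Zone A: 141×50/353 = 19.972
  Native, Zone B: 141×68/353 = 27.161
  Native, Zone C: 141×183/353 = 73.096
  Native, Zone D: 141×52/353 = 20.771
  Invasive, Zone A: 212×50/353 = 30.028
  Invasive, Zone B: 212×68/353 = 40.839
  Invasive, Zone C: 212×183/353 = 109.904
  Invasive, Zone D: 212×52/353 = 31.229
Contributions (O − E)²/E:
  (15 − 19.972)²/19.972 = 1.2378
  (12 − 27.161)²/27.161 = 8.4627
  (91 − 73.096)²/73.096 = 4.3854
  (23 − 20.771)²/20.771 = 0.2392
  (35 − 30.028)²/30.028 = 0.8233
  (56 − 40.839)²/40.839 = 5.6283
  (92 − 109.904)²/109.904 = 2.9167
  (29 − 31.229)²/31.229 = 0.1591
χ² = 1.2378 + 8.4627 + 4.3854 + 0.2392 + 0.8233 + 5.6283 + 2.9167 + 0.1591 = 23.85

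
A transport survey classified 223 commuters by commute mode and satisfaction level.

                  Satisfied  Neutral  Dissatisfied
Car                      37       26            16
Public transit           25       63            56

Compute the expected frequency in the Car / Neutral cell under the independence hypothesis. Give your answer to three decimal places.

Row total (Car) = 79; column total (Neutral) = 89; grand total N = 223.
Expected count = (row total × column total) / N = 79 × 89 / 223 = 31.529.

31.529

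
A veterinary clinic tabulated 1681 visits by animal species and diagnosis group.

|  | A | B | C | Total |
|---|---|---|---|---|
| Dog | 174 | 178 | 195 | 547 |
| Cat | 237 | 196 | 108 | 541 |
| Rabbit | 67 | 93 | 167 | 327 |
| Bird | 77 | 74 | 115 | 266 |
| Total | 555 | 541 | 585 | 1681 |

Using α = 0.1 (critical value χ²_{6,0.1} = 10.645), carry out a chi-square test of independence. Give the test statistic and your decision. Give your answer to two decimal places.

Grand total N = 1681.
Expected counts (row total × column total / N):
  Dog, A: 547×555/1681 = 180.598
  Dog, B: 547×541/1681 = 176.042
  Dog, C: 547×585/1681 = 190.360
  Cat, A: 541×555/1681 = 178.617
  Cat, B: 541×541/1681 = 174.111
  Cat, C: 541×585/1681 = 188.272
  Rabbit, A: 327×555/1681 = 107.963
  Rabbit, B: 327×541/1681 = 105.239
  Rabbit, C: 327×585/1681 = 113.798
  Bird, A: 266×555/1681 = 87.823
  Bird, B: 266×541/1681 = 85.607
  Bird, C: 266×585/1681 = 92.570
Contributions (O − E)²/E:
  (174 − 180.598)²/180.598 = 0.2411
  (178 − 176.042)²/176.042 = 0.0218
  (195 − 190.360)²/190.360 = 0.1131
  (237 − 178.617)²/178.617 = 19.0831
  (196 − 174.111)²/174.111 = 2.7519
  (108 − 188.272)²/188.272 = 34.2249
  (67 − 107.963)²/107.963 = 15.5421
  (93 − 105.239)²/105.239 = 1.4234
  (167 − 113.798)²/113.798 = 24.8726
  (77 − 87.823)²/87.823 = 1.3338
  (74 − 85.607)²/85.607 = 1.5737
  (115 − 92.570)²/92.570 = 5.4349
χ² = 0.2411 + 0.0218 + 0.1131 + 19.0831 + 2.7519 + 34.2249 + 15.5421 + 1.4234 + 24.8726 + 1.3338 + 1.5737 + 5.4349 = 106.62
df = (4−1)(3−1) = 6. Since 106.62 > 10.645, reject the null hypothesis of independence at α = 0.1.

106.62; reject H₀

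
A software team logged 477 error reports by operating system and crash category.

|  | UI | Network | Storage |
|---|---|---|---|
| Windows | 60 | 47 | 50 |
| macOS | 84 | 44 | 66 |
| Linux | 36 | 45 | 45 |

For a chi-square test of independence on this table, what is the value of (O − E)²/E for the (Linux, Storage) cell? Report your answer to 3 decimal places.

Row total (Linux) = 126; column total (Storage) = 161; N = 477.
Expected count E = 126 × 161 / 477 = 42.5283.
Contribution = (O − E)²/E = (45 − 42.5283)² / 42.5283 = 0.144.

0.144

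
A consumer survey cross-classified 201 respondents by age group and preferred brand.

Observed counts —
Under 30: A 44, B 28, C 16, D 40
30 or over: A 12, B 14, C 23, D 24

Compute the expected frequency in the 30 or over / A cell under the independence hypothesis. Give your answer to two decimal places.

Row total (30 or over) = 73; column total (A) = 56; grand total N = 201.
Expected count = (row total × column total) / N = 73 × 56 / 201 = 20.34.

20.34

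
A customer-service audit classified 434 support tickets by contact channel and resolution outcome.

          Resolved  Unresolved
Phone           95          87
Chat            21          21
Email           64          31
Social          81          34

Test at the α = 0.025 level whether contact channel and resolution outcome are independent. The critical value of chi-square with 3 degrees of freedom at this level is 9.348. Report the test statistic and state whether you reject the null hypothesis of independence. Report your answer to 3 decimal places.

Row totals: 182, 42, 95, 115. Column totals: 261, 173. Grand total N = 434.
Expected counts (row total × column total / N):
  Phone, Resolved: 182×261/434 = 109.4516
  Phone, Unresolved: 182×173/434 = 72.5484
  Chat, Resolved: 42×261/434 = 25.2581
  Chat, Unresolved: 42×173/434 = 16.7419
  Email, Resolved: 95×261/434 = 57.1313
  Email, Unresolved: 95×173/434 = 37.8687
  Social, Resolved: 115×261/434 = 69.1590
  Social, Unresolved: 115×173/434 = 45.8410
Contributions (O − E)²/E:
  (95 − 109.4516)²/109.4516 = 1.9081
  (87 − 72.5484)²/72.5484 = 2.8788
  (21 − 25.2581)²/25.2581 = 0.7178
  (21 − 16.7419)²/16.7419 = 1.0830
  (64 − 57.1313)²/57.1313 = 0.8258
  (31 − 37.8687)²/37.8687 = 1.2459
  (81 − 69.1590)²/69.1590 = 2.0273
  (34 − 45.8410)²/45.8410 = 3.0586
χ² = 1.9081 + 2.8788 + 0.7178 + 1.0830 + 0.8258 + 1.2459 + 2.0273 + 3.0586 = 13.745
df = (4−1)(2−1) = 3. Since 13.745 > 9.348, reject the null hypothesis of independence at α = 0.025.

13.745; reject H₀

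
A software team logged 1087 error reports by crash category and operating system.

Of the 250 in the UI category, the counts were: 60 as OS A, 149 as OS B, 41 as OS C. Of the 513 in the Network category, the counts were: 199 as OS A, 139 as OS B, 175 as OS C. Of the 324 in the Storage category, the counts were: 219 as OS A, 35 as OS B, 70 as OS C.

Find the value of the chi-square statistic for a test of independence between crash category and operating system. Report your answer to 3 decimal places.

Row totals: 250, 513, 324. Column totals: 478, 323, 286. Grand total N = 1087.
Expected counts (row total × column total / N):
  UI, OS A: 250×478/1087 = 109.9356
  UI, OS B: 250×323/1087 = 74.2870
  UI, OS C: 250×286/1087 = 65.7774
  Network, OS A: 513×478/1087 = 225.5879
  Network, OS B: 513×323/1087 = 152.4370
  Network, OS C: 513×286/1087 = 134.9752
  Storage, OS A: 324×478/1087 = 142.4765
  Storage, OS B: 324×323/1087 = 96.2760
  Storage, OS C: 324×286/1087 = 85.2475
Contributions (O − E)²/E:
  (60 − 109.9356)²/109.9356 = 22.6820
  (149 − 74.2870)²/74.2870 = 75.1414
  (41 − 65.7774)²/65.7774 = 9.3333
  (199 − 225.5879)²/225.5879 = 3.1337
  (139 − 152.4370)²/152.4370 = 1.1844
  (175 − 134.9752)²/134.9752 = 11.8687
  (219 − 142.4765)²/142.4765 = 41.1004
  (35 − 96.2760)²/96.2760 = 38.9998
  (70 − 85.2475)²/85.2475 = 2.7272
χ² = 22.6820 + 75.1414 + 9.3333 + 3.1337 + 1.1844 + 11.8687 + 41.1004 + 38.9998 + 2.7272 = 206.171

206.171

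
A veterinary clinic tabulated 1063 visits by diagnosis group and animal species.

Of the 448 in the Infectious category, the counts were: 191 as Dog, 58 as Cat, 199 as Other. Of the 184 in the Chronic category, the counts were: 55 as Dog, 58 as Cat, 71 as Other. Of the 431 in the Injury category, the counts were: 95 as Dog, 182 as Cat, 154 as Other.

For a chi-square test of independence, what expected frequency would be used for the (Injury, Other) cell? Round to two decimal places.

171.91

Row total (Injury) = 431; column total (Other) = 424; grand total N = 1063.
Expected count = (row total × column total) / N = 431 × 424 / 1063 = 171.91.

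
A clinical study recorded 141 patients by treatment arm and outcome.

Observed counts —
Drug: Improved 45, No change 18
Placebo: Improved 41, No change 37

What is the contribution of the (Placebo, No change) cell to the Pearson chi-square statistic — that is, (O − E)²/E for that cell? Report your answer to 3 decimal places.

Row total (Placebo) = 78; column total (No change) = 55; N = 141.
Expected count E = 78 × 55 / 141 = 30.4255.
Contribution = (O − E)²/E = (37 − 30.4255)² / 30.4255 = 1.421.

1.421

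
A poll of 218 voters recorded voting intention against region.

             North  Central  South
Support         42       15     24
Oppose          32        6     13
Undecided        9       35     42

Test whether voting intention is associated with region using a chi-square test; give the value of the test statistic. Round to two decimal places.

48.79

Row totals: 81, 51, 86. Column totals: 83, 56, 79. Grand total N = 218.
Expected counts (row total × column total / N):
  Support, North: 81×83/218 = 30.839
  Support, Central: 81×56/218 = 20.807
  Support, South: 81×79/218 = 29.353
  Oppose, North: 51×83/218 = 19.417
  Oppose, Central: 51×56/218 = 13.101
  Oppose, South: 51×79/218 = 18.482
  Undecided, North: 86×83/218 = 32.743
  Undecided, Central: 86×56/218 = 22.092
  Undecided, South: 86×79/218 = 31.165
Contributions (O − E)²/E:
  (42 − 30.839)²/30.839 = 4.0393
  (15 − 20.807)²/20.807 = 1.6207
  (24 − 29.353)²/29.353 = 0.9762
  (32 − 19.417)²/19.417 = 8.1543
  (6 − 13.101)²/13.101 = 3.8489
  (13 − 18.482)²/18.482 = 1.6260
  (9 − 32.743)²/32.743 = 17.2168
  (35 − 22.092)²/22.092 = 7.5419
  (42 − 31.165)²/31.165 = 3.7670
χ² = 4.0393 + 1.6207 + 0.9762 + 8.1543 + 3.8489 + 1.6260 + 17.2168 + 7.5419 + 3.7670 = 48.79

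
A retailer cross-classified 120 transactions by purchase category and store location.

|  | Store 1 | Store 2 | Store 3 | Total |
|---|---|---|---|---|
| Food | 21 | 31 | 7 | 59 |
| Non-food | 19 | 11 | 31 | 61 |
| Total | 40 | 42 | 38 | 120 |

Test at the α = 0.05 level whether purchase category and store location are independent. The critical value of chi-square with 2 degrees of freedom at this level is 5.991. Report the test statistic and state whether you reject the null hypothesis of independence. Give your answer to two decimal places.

24.76; reject H₀

Grand total N = 120.
Expected counts (row total × column total / N):
  Food, Store 1: 59×40/120 = 19.6667
  Food, Store 2: 59×42/120 = 20.6500
  Food, Store 3: 59×38/120 = 18.6833
  Non-food, Store 1: 61×40/120 = 20.3333
  Non-food, Store 2: 61×42/120 = 21.3500
  Non-food, Store 3: 61×38/120 = 19.3167
Contributions (O − E)²/E:
  (21 − 19.6667)²/19.6667 = 0.0904
  (31 − 20.6500)²/20.6500 = 5.1875
  (7 − 18.6833)²/18.6833 = 7.3060
  (19 − 20.3333)²/20.3333 = 0.0874
  (11 − 21.3500)²/21.3500 = 5.0174
  (31 − 19.3167)²/19.3167 = 7.0664
χ² = 0.0904 + 5.1875 + 7.3060 + 0.0874 + 5.0174 + 7.0664 = 24.76
df = (2−1)(3−1) = 2. Since 24.76 > 5.991, reject the null hypothesis of independence at α = 0.05.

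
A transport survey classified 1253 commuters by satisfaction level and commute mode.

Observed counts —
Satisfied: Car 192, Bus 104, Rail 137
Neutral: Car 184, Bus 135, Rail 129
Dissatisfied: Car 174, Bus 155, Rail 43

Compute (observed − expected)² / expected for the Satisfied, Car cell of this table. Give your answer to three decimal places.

Row total (Satisfied) = 433; column total (Car) = 550; N = 1253.
Expected count E = 433 × 550 / 1253 = 190.0638.
Contribution = (O − E)²/E = (192 − 190.0638)² / 190.0638 = 0.020.

0.020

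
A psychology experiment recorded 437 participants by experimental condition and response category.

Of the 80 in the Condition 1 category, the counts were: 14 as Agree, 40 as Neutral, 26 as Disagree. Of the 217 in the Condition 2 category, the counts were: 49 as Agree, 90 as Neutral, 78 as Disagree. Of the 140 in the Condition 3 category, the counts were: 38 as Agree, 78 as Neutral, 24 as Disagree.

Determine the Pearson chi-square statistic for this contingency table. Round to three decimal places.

Row totals: 80, 217, 140. Column totals: 101, 208, 128. Grand total N = 437.
Expected counts (row total × column total / N):
  Condition 1, Agree: 80×101/437 = 18.4897
  Condition 1, Neutral: 80×208/437 = 38.0778
  Condition 1, Disagree: 80×128/437 = 23.4325
  Condition 2, Agree: 217×101/437 = 50.1533
  Condition 2, Neutral: 217×208/437 = 103.2860
  Condition 2, Disagree: 217×128/437 = 63.5606
  Condition 3, Agree: 140×101/437 = 32.3570
  Condition 3, Neutral: 140×208/437 = 66.6362
  Condition 3, Disagree: 140×128/437 = 41.0069
Contributions (O − E)²/E:
  (14 − 18.4897)²/18.4897 = 1.0902
  (40 − 38.0778)²/38.0778 = 0.0970
  (26 − 23.4325)²/23.4325 = 0.2813
  (49 − 50.1533)²/50.1533 = 0.0265
  (90 − 103.2860)²/103.2860 = 1.7090
  (78 − 63.5606)²/63.5606 = 3.2803
  (38 − 32.3570)²/32.3570 = 0.9841
  (78 − 66.6362)²/66.6362 = 1.9379
  (24 − 41.0069)²/41.0069 = 7.0533
χ² = 1.0902 + 0.0970 + 0.2813 + 0.0265 + 1.7090 + 3.2803 + 0.9841 + 1.9379 + 7.0533 = 16.460

16.460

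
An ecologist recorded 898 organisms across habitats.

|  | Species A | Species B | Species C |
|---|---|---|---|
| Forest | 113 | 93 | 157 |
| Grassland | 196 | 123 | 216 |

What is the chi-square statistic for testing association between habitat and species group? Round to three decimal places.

Row totals: 363, 535. Column totals: 309, 216, 373. Grand total N = 898.
Expected counts (row total × column total / N):
  Forest, Species A: 363×309/898 = 124.9076
  Forest, Species B: 363×216/898 = 87.3140
  Forest, Species C: 363×373/898 = 150.7784
  Grassland, Species A: 535×309/898 = 184.0924
  Grassland, Species B: 535×216/898 = 128.6860
  Grassland, Species C: 535×373/898 = 222.2216
Contributions (O − E)²/E:
  (113 − 124.9076)²/124.9076 = 1.1352
  (93 − 87.3140)²/87.3140 = 0.3703
  (157 − 150.7784)²/150.7784 = 0.2567
  (196 − 184.0924)²/184.0924 = 0.7702
  (123 − 128.6860)²/128.6860 = 0.2512
  (216 − 222.2216)²/222.2216 = 0.1742
χ² = 1.1352 + 0.3703 + 0.2567 + 0.7702 + 0.2512 + 0.1742 = 2.958

2.958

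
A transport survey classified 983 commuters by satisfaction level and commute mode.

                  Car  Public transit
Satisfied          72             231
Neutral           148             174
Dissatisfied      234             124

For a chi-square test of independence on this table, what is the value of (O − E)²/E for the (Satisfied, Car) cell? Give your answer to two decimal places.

32.99

Row total (Satisfied) = 303; column total (Car) = 454; N = 983.
Expected count E = 303 × 454 / 983 = 139.941.
Contribution = (O − E)²/E = (72 − 139.941)² / 139.941 = 32.99.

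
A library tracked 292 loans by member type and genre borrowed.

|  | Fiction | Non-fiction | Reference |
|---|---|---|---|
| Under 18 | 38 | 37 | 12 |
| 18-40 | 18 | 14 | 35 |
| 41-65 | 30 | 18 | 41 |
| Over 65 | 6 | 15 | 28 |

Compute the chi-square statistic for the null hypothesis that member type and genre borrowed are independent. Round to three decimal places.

41.953

Row totals: 87, 67, 89, 49. Column totals: 92, 84, 116. Grand total N = 292.
Expected counts (row total × column total / N):
  Under 18, Fiction: 87×92/292 = 27.4110
  Under 18, Non-fiction: 87×84/292 = 25.0274
  Under 18, Reference: 87×116/292 = 34.5616
  18-40, Fiction: 67×92/292 = 21.1096
  18-40, Non-fiction: 67×84/292 = 19.2740
  18-40, Reference: 67×116/292 = 26.6164
  41-65, Fiction: 89×92/292 = 28.0411
  41-65, Non-fiction: 89×84/292 = 25.6027
  41-65, Reference: 89×116/292 = 35.3562
  Over 65, Fiction: 49×92/292 = 15.4384
  Over 65, Non-fiction: 49×84/292 = 14.0959
  Over 65, Reference: 49×116/292 = 19.4658
Contributions (O − E)²/E:
  (38 − 27.4110)²/27.4110 = 4.0906
  (37 − 25.0274)²/25.0274 = 5.7274
  (12 − 34.5616)²/34.5616 = 14.7281
  (18 − 21.1096)²/21.1096 = 0.4581
  (14 − 19.2740)²/19.2740 = 1.4431
  (35 − 26.6164)²/26.6164 = 2.6407
  (30 − 28.0411)²/28.0411 = 0.1368
  (18 − 25.6027)²/25.6027 = 2.2576
  (41 − 35.3562)²/35.3562 = 0.9009
  (6 − 15.4384)²/15.4384 = 5.7702
  (15 − 14.0959)²/14.0959 = 0.0580
  (28 − 19.4658)²/19.4658 = 3.7416
χ² = 4.0906 + 5.7274 + 14.7281 + 0.4581 + 1.4431 + 2.6407 + 0.1368 + 2.2576 + 0.9009 + 5.7702 + 0.0580 + 3.7416 = 41.953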